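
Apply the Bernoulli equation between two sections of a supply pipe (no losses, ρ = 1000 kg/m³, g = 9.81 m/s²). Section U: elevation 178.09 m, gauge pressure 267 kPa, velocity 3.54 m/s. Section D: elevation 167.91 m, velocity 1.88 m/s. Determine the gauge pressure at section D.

P₂ ≈ 371 kPa

Pressure head at U: ψ₁ = P₁/(ρg) = 267×1000 / (1000 × 9.81) = 27.22 m.
Velocity heads: v₁²/2g = 3.54²/19.62 = 0.639 m; v₂²/2g = 1.88²/19.62 = 0.180 m.
Total head H = z₁ + ψ₁ + v₁²/2g = 178.09 + 27.22 + 0.639 = 205.95 m.
ψ₂ = H − z₂ − v₂²/2g = 205.95 − 167.91 − 0.180 = 37.86 m.
P₂ = ρgψ₂ = 1000 × 9.81 × 37.86 ≈ 371 kPa.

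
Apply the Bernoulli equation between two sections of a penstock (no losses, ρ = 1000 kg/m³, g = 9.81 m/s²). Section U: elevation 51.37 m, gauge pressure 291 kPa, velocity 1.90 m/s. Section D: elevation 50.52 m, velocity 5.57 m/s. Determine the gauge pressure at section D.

P₂ ≈ 286 kPa

Pressure head at U: ψ₁ = P₁/(ρg) = 291×1000 / (1000 × 9.81) = 29.66 m.
Velocity heads: v₁²/2g = 1.90²/19.62 = 0.184 m; v₂²/2g = 5.57²/19.62 = 1.581 m.
Total head H = z₁ + ψ₁ + v₁²/2g = 51.37 + 29.66 + 0.184 = 81.21 m.
ψ₂ = H − z₂ − v₂²/2g = 81.21 − 50.52 − 1.581 = 29.11 m.
P₂ = ρgψ₂ = 1000 × 9.81 × 29.11 ≈ 286 kPa.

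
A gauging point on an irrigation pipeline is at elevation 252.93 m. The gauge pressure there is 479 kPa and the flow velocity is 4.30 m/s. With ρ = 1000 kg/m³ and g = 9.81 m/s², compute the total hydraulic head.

Pressure head ψ = P/(ρg) = 479×1000 / (1000 × 9.81) = 48.83 m.
Velocity head = v²/(2g) = 4.30² / (2 × 9.81) = 0.942 m.
h = z + ψ + v²/(2g) = 252.93 + 48.83 + 0.942 = 302.70 m.

h ≈ 302.70 m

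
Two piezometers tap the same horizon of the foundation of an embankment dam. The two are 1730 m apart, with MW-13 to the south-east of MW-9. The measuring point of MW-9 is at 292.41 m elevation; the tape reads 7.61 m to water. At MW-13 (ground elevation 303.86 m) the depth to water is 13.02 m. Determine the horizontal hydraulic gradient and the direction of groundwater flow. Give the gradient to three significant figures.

i ≈ 0.00349; groundwater flows toward the north-west

Total head at MW-9: h = 292.41 − 7.61 = 284.80 m.
Total head at MW-13: h = 303.86 − 13.02 = 290.84 m.
Head difference: h(MW-9) − h(MW-13) = 284.80 − 290.84 = -6.04 m.
Hydraulic gradient: i = |Δh| / L = 6.04 / 1730 = 0.00349.
Flow is from higher to lower head: from MW-13 toward MW-9, i.e. toward the north-west.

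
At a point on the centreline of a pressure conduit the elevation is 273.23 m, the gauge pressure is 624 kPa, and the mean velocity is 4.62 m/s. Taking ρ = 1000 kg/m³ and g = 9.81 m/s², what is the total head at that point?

h ≈ 337.93 m

Pressure head ψ = P/(ρg) = 624×1000 / (1000 × 9.81) = 63.61 m.
Velocity head = v²/(2g) = 4.62² / (2 × 9.81) = 1.088 m.
h = z + ψ + v²/(2g) = 273.23 + 63.61 + 1.088 = 337.93 m.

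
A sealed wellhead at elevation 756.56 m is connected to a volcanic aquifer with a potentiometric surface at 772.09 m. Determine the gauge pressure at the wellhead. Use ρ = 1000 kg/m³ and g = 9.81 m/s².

Head above the cap: Δh = 772.09 − 756.56 = 15.53 m.
P = ρgΔh = 1000 × 9.81 × 15.53 = 152349 Pa ≈ 152 kPa.

P ≈ 152 kPa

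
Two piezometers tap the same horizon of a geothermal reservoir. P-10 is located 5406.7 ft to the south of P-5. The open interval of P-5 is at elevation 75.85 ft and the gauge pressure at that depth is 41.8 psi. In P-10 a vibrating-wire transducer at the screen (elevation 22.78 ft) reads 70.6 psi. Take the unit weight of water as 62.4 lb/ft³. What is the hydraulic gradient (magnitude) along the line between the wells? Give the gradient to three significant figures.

Pressure head at P-5: ψ = 144·P/γ = 144 × 41.8 / 62.4 = 96.46 ft.
Total head at P-5: h = z + ψ = 75.85 + 96.46 = 172.31 ft.
Pressure head at P-10: ψ = 144·P/γ = 144 × 70.6 / 62.4 = 162.92 ft.
Total head at P-10: h = z + ψ = 22.78 + 162.92 = 185.70 ft.
Head difference: h(P-5) − h(P-10) = 172.31 − 185.70 = -13.39 ft.
Hydraulic gradient: i = |Δh| / L = 13.39 / 5406.7 = 0.00248.

i ≈ 0.00248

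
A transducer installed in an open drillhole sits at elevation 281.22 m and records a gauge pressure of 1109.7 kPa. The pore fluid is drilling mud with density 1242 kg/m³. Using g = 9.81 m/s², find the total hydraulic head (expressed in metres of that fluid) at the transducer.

h ≈ 372.30 m

ψ = P/(ρg) = 1109.7×1000 / (1242 × 9.81) = 91.08 m.
h = z + ψ = 281.22 + 91.08 = 372.30 m.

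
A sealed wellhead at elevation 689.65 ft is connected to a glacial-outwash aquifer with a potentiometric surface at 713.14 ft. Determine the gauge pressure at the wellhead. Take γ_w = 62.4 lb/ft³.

Head above the cap: Δh = 713.14 − 689.65 = 23.49 ft.
P = γΔh/144 = 62.4 × 23.49 / 144 = 10.2 psi.

P ≈ 10.2 psi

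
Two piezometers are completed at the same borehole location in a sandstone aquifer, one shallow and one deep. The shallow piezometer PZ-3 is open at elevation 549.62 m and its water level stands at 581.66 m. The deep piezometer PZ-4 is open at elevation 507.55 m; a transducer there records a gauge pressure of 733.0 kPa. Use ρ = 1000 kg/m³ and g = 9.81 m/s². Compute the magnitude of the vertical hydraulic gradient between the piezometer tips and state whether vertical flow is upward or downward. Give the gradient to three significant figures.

|i_v| ≈ 0.0145; vertical flow is upward

Total head at PZ-3: h = 581.66 m (water level in the standpipe).
Pressure head at PZ-4: ψ = P/(ρg) = 733.0×1000 / (1000 × 9.81) = 74.72 m.
Total head at PZ-4: h = z + ψ = 507.55 + 74.72 = 582.27 m.
Δh = h(PZ-3) − h(PZ-4) = 581.66 − 582.27 = -0.61 m.
Vertical separation Δz = 549.62 − 507.55 = 42.07 m.
|i_v| = |Δh| / Δz = 0.61 / 42.07 = 0.0145.
Head is higher in the deep piezometer, so vertical flow is upward (discharge condition).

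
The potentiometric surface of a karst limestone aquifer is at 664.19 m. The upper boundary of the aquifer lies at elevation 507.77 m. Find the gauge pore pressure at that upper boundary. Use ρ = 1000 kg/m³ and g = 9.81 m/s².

Pressure head at the aquifer top: ψ = h − z = 664.19 − 507.77 = 156.42 m.
P = ρgψ = 1000 × 9.81 × 156.42 = 1534480 Pa ≈ 1530 kPa.

P ≈ 1530 kPa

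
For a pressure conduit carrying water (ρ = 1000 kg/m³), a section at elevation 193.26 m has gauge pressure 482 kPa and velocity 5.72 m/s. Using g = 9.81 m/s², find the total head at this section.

h ≈ 244.06 m

Pressure head ψ = P/(ρg) = 482×1000 / (1000 × 9.81) = 49.13 m.
Velocity head = v²/(2g) = 5.72² / (2 × 9.81) = 1.668 m.
h = z + ψ + v²/(2g) = 193.26 + 49.13 + 1.668 = 244.06 m.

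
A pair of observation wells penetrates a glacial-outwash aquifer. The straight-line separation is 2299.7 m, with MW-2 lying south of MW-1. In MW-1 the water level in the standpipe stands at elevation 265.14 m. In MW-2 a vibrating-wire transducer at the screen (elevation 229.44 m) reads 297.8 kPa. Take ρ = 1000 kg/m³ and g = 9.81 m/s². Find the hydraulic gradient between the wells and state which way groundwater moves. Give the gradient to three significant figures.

Total head at MW-1: h = 265.14 m (water level in the piezometer is the total head).
Pressure head at MW-2: ψ = P/(ρg) = 297.8×1000 / (1000 × 9.81) = 30.36 m.
Total head at MW-2: h = z + ψ = 229.44 + 30.36 = 259.80 m.
Head difference: h(MW-1) − h(MW-2) = 265.14 − 259.80 = 5.34 m.
Hydraulic gradient: i = |Δh| / L = 5.34 / 2299.7 = 0.00232.
Flow is from higher to lower head: from MW-1 toward MW-2, i.e. toward the south.

i ≈ 0.00232; groundwater flows toward the south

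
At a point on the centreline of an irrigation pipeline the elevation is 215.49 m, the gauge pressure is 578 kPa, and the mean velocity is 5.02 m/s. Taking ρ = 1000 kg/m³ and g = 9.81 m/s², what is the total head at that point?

h ≈ 275.69 m

Pressure head ψ = P/(ρg) = 578×1000 / (1000 × 9.81) = 58.92 m.
Velocity head = v²/(2g) = 5.02² / (2 × 9.81) = 1.284 m.
h = z + ψ + v²/(2g) = 215.49 + 58.92 + 1.284 = 275.69 m.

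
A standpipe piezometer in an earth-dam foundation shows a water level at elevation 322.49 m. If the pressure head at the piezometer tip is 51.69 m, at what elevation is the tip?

z ≈ 270.80 m

z = h − ψ = 322.49 − 51.69 = 270.80 m.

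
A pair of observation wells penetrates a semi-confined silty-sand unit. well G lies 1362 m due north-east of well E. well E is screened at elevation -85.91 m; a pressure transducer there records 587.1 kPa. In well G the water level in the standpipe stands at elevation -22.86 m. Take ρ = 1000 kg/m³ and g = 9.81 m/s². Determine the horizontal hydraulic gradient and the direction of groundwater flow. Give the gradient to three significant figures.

i ≈ 0.00235; groundwater flows toward the south-west

Pressure head at well E: ψ = P/(ρg) = 587.1×1000 / (1000 × 9.81) = 59.85 m.
Total head at well E: h = z + ψ = -85.91 + 59.85 = -26.06 m.
Total head at well G: h = -22.86 m (water level in the piezometer is the total head).
Head difference: h(well E) − h(well G) = -26.06 − (-22.86) = -3.20 m.
Hydraulic gradient: i = |Δh| / L = 3.20 / 1362 = 0.00235.
Flow is from higher to lower head: from well G toward well E, i.e. toward the south-west.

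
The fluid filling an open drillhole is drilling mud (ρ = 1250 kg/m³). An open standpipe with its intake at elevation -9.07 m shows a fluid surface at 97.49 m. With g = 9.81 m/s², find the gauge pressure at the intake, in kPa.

P ≈ 1310 kPa

Pressure head ψ = h − z = 97.49 − (-9.07) = 106.56 m.
P = ρgψ = 1250 × 9.81 × 106.56 = 1306692 Pa ≈ 1310 kPa.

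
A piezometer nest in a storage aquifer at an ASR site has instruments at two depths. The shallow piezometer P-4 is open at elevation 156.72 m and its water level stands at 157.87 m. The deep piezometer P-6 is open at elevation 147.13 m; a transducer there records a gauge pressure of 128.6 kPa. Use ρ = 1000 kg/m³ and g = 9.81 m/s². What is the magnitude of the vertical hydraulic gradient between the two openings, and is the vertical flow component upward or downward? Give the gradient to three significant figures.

Total head at P-4: h = 157.87 m (water level in the standpipe).
Pressure head at P-6: ψ = P/(ρg) = 128.6×1000 / (1000 × 9.81) = 13.11 m.
Total head at P-6: h = z + ψ = 147.13 + 13.11 = 160.24 m.
Δh = h(P-4) − h(P-6) = 157.87 − 160.24 = -2.37 m.
Vertical separation Δz = 156.72 − 147.13 = 9.59 m.
|i_v| = |Δh| / Δz = 2.37 / 9.59 = 0.247.
Head is higher in the deep piezometer, so vertical flow is upward (discharge condition).

|i_v| ≈ 0.247; vertical flow is upward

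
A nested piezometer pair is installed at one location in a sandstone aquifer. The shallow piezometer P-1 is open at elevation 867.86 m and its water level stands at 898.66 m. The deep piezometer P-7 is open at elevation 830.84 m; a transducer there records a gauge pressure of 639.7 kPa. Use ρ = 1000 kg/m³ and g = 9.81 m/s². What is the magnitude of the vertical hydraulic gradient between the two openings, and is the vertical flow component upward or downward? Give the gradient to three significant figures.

|i_v| ≈ 0.0705; vertical flow is downward

Total head at P-1: h = 898.66 m (water level in the standpipe).
Pressure head at P-7: ψ = P/(ρg) = 639.7×1000 / (1000 × 9.81) = 65.21 m.
Total head at P-7: h = z + ψ = 830.84 + 65.21 = 896.05 m.
Δh = h(P-1) − h(P-7) = 898.66 − 896.05 = 2.61 m.
Vertical separation Δz = 867.86 − 830.84 = 37.02 m.
|i_v| = |Δh| / Δz = 2.61 / 37.02 = 0.0705.
Head is higher in the shallow piezometer, so vertical flow is downward (recharge condition).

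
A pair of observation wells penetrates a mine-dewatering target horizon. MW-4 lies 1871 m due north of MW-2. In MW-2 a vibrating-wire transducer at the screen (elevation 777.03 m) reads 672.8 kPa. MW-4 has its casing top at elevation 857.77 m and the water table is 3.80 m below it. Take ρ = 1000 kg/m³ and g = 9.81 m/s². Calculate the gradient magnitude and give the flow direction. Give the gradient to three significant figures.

Pressure head at MW-2: ψ = P/(ρg) = 672.8×1000 / (1000 × 9.81) = 68.58 m.
Total head at MW-2: h = z + ψ = 777.03 + 68.58 = 845.61 m.
Total head at MW-4: h = 857.77 − 3.80 = 853.97 m.
Head difference: h(MW-2) − h(MW-4) = 845.61 − 853.97 = -8.36 m.
Hydraulic gradient: i = |Δh| / L = 8.36 / 1871 = 0.00447.
Flow is from higher to lower head: from MW-4 toward MW-2, i.e. toward the south.

i ≈ 0.00447; groundwater flows toward the south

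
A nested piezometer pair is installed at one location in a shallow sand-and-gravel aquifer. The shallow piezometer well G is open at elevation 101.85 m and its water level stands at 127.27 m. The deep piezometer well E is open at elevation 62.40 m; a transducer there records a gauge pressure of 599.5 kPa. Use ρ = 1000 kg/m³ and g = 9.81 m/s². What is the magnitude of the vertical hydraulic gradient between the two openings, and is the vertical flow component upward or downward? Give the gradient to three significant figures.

|i_v| ≈ 0.0953; vertical flow is downward

Total head at well G: h = 127.27 m (water level in the standpipe).
Pressure head at well E: ψ = P/(ρg) = 599.5×1000 / (1000 × 9.81) = 61.11 m.
Total head at well E: h = z + ψ = 62.40 + 61.11 = 123.51 m.
Δh = h(well G) − h(well E) = 127.27 − 123.51 = 3.76 m.
Vertical separation Δz = 101.85 − 62.40 = 39.45 m.
|i_v| = |Δh| / Δz = 3.76 / 39.45 = 0.0953.
Head is higher in the shallow piezometer, so vertical flow is downward (recharge condition).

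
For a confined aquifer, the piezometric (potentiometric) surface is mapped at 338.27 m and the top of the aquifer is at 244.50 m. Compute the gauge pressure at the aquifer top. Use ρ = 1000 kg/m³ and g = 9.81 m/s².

Pressure head at the aquifer top: ψ = h − z = 338.27 − 244.50 = 93.77 m.
P = ρgψ = 1000 × 9.81 × 93.77 = 919884 Pa ≈ 920 kPa.

P ≈ 920 kPa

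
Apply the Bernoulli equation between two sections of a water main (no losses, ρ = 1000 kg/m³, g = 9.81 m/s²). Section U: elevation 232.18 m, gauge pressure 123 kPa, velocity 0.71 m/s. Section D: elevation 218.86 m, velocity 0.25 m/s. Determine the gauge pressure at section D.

Pressure head at U: ψ₁ = P₁/(ρg) = 123×1000 / (1000 × 9.81) = 12.54 m.
Velocity heads: v₁²/2g = 0.71²/19.62 = 0.026 m; v₂²/2g = 0.25²/19.62 = 0.003 m.
Total head H = z₁ + ψ₁ + v₁²/2g = 232.18 + 12.54 + 0.026 = 244.75 m.
ψ₂ = H − z₂ − v₂²/2g = 244.75 − 218.86 − 0.003 = 25.89 m.
P₂ = ρgψ₂ = 1000 × 9.81 × 25.89 ≈ 254 kPa.

P₂ ≈ 254 kPa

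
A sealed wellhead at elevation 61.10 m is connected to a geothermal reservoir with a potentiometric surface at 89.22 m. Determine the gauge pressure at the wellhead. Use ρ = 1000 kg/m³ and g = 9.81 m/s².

Head above the cap: Δh = 89.22 − 61.10 = 28.12 m.
P = ρgΔh = 1000 × 9.81 × 28.12 = 275857 Pa ≈ 276 kPa.

P ≈ 276 kPa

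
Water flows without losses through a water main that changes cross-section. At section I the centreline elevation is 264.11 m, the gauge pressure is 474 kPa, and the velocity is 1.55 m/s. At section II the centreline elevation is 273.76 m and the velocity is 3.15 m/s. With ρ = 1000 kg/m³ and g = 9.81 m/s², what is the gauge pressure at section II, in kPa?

P₂ ≈ 376 kPa

Pressure head at I: ψ₁ = P₁/(ρg) = 474×1000 / (1000 × 9.81) = 48.32 m.
Velocity heads: v₁²/2g = 1.55²/19.62 = 0.122 m; v₂²/2g = 3.15²/19.62 = 0.506 m.
Total head H = z₁ + ψ₁ + v₁²/2g = 264.11 + 48.32 + 0.122 = 312.55 m.
ψ₂ = H − z₂ − v₂²/2g = 312.55 − 273.76 − 0.506 = 38.28 m.
P₂ = ρgψ₂ = 1000 × 9.81 × 38.28 ≈ 376 kPa.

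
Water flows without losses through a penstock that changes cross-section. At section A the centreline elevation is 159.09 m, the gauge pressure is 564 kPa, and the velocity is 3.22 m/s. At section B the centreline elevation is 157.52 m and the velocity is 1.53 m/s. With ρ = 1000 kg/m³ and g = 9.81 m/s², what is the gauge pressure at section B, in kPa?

P₂ ≈ 583 kPa

Pressure head at A: ψ₁ = P₁/(ρg) = 564×1000 / (1000 × 9.81) = 57.49 m.
Velocity heads: v₁²/2g = 3.22²/19.62 = 0.528 m; v₂²/2g = 1.53²/19.62 = 0.119 m.
Total head H = z₁ + ψ₁ + v₁²/2g = 159.09 + 57.49 + 0.528 = 217.11 m.
ψ₂ = H − z₂ − v₂²/2g = 217.11 − 157.52 − 0.119 = 59.47 m.
P₂ = ρgψ₂ = 1000 × 9.81 × 59.47 ≈ 583 kPa.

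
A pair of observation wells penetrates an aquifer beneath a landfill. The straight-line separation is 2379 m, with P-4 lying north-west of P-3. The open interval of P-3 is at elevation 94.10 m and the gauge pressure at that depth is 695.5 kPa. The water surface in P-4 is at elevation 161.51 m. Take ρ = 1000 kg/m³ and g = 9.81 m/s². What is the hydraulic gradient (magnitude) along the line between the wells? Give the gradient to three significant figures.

Pressure head at P-3: ψ = P/(ρg) = 695.5×1000 / (1000 × 9.81) = 70.90 m.
Total head at P-3: h = z + ψ = 94.10 + 70.90 = 165.00 m.
Total head at P-4: h = 161.51 m (water level in the piezometer is the total head).
Head difference: h(P-3) − h(P-4) = 165.00 − 161.51 = 3.49 m.
Hydraulic gradient: i = |Δh| / L = 3.49 / 2379 = 0.00147.

i ≈ 0.00147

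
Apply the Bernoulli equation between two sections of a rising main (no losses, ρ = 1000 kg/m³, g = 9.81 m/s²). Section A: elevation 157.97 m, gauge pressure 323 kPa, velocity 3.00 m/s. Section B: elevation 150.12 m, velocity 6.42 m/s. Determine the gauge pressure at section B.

P₂ ≈ 384 kPa

Pressure head at A: ψ₁ = P₁/(ρg) = 323×1000 / (1000 × 9.81) = 32.93 m.
Velocity heads: v₁²/2g = 3.00²/19.62 = 0.459 m; v₂²/2g = 6.42²/19.62 = 2.101 m.
Total head H = z₁ + ψ₁ + v₁²/2g = 157.97 + 32.93 + 0.459 = 191.36 m.
ψ₂ = H − z₂ − v₂²/2g = 191.36 − 150.12 − 2.101 = 39.14 m.
P₂ = ρgψ₂ = 1000 × 9.81 × 39.14 ≈ 384 kPa.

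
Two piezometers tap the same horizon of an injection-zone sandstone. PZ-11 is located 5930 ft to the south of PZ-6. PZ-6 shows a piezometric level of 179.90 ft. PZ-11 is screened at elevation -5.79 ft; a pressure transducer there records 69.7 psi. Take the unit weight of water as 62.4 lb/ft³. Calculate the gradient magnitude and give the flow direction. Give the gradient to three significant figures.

Total head at PZ-6: h = 179.90 ft (water level in the piezometer is the total head).
Pressure head at PZ-11: ψ = 144·P/γ = 144 × 69.7 / 62.4 = 160.85 ft.
Total head at PZ-11: h = z + ψ = -5.79 + 160.85 = 155.06 ft.
Head difference: h(PZ-6) − h(PZ-11) = 179.90 − 155.06 = 24.84 ft.
Hydraulic gradient: i = |Δh| / L = 24.84 / 5930 = 0.00419.
Flow is from higher to lower head: from PZ-6 toward PZ-11, i.e. toward the south.

i ≈ 0.00419; groundwater flows toward the south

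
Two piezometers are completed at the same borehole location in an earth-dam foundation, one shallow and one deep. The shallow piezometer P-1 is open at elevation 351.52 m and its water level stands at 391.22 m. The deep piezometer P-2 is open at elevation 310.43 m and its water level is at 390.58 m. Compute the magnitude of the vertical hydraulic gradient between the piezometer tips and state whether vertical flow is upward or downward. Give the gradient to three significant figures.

|i_v| ≈ 0.0156; vertical flow is downward

Total head at P-1: h = 391.22 m (water level in the standpipe).
Total head at P-2: h = 390.58 m.
Δh = h(P-1) − h(P-2) = 391.22 − 390.58 = 0.64 m.
Vertical separation Δz = 351.52 − 310.43 = 41.09 m.
|i_v| = |Δh| / Δz = 0.64 / 41.09 = 0.0156.
Head is higher in the shallow piezometer, so vertical flow is downward (recharge condition).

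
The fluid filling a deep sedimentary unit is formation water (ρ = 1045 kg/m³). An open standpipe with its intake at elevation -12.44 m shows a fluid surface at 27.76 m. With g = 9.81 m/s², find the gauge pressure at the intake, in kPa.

Pressure head ψ = h − z = 27.76 − (-12.44) = 40.20 m.
P = ρgψ = 1045 × 9.81 × 40.20 = 412108 Pa ≈ 412 kPa.

P ≈ 412 kPa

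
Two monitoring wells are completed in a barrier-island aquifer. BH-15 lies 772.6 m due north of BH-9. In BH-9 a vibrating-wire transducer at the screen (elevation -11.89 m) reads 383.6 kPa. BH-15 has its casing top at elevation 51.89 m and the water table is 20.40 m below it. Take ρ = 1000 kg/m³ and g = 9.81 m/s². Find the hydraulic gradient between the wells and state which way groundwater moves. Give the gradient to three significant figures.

i ≈ 0.00554; groundwater flows toward the south

Pressure head at BH-9: ψ = P/(ρg) = 383.6×1000 / (1000 × 9.81) = 39.10 m.
Total head at BH-9: h = z + ψ = -11.89 + 39.10 = 27.21 m.
Total head at BH-15: h = 51.89 − 20.40 = 31.49 m.
Head difference: h(BH-9) − h(BH-15) = 27.21 − 31.49 = -4.28 m.
Hydraulic gradient: i = |Δh| / L = 4.28 / 772.6 = 0.00554.
Flow is from higher to lower head: from BH-15 toward BH-9, i.e. toward the south.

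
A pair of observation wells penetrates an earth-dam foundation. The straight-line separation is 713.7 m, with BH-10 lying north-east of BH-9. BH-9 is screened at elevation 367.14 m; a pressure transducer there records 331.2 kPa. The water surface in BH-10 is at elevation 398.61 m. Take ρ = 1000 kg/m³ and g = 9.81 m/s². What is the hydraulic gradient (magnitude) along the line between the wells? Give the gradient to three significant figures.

Pressure head at BH-9: ψ = P/(ρg) = 331.2×1000 / (1000 × 9.81) = 33.76 m.
Total head at BH-9: h = z + ψ = 367.14 + 33.76 = 400.90 m.
Total head at BH-10: h = 398.61 m (water level in the piezometer is the total head).
Head difference: h(BH-9) − h(BH-10) = 400.90 − 398.61 = 2.29 m.
Hydraulic gradient: i = |Δh| / L = 2.29 / 713.7 = 0.00321.

i ≈ 0.00321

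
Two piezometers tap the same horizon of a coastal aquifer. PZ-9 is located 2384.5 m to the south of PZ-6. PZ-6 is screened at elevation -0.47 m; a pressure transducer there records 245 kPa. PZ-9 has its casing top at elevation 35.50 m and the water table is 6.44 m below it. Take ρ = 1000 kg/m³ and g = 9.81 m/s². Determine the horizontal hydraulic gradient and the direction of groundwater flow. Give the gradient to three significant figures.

Pressure head at PZ-6: ψ = P/(ρg) = 245×1000 / (1000 × 9.81) = 24.97 m.
Total head at PZ-6: h = z + ψ = -0.47 + 24.97 = 24.50 m.
Total head at PZ-9: h = 35.50 − 6.44 = 29.06 m.
Head difference: h(PZ-6) − h(PZ-9) = 24.50 − 29.06 = -4.56 m.
Hydraulic gradient: i = |Δh| / L = 4.56 / 2384.5 = 0.00191.
Flow is from higher to lower head: from PZ-9 toward PZ-6, i.e. toward the north.

i ≈ 0.00191; groundwater flows toward the north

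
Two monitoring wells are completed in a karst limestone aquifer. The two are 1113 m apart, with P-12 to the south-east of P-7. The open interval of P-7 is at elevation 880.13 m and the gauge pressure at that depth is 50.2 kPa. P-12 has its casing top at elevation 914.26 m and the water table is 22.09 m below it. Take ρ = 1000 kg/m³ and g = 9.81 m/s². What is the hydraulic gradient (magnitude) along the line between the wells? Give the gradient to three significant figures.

Pressure head at P-7: ψ = P/(ρg) = 50.2×1000 / (1000 × 9.81) = 5.12 m.
Total head at P-7: h = z + ψ = 880.13 + 5.12 = 885.25 m.
Total head at P-12: h = 914.26 − 22.09 = 892.17 m.
Head difference: h(P-7) − h(P-12) = 885.25 − 892.17 = -6.92 m.
Hydraulic gradient: i = |Δh| / L = 6.92 / 1113 = 0.00622.

i ≈ 0.00622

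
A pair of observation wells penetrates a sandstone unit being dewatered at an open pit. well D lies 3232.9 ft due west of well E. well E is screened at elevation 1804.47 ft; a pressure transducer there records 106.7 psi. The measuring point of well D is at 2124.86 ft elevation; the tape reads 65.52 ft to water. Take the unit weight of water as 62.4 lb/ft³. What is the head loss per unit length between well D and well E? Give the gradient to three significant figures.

Pressure head at well E: ψ = 144·P/γ = 144 × 106.7 / 62.4 = 246.23 ft.
Total head at well E: h = z + ψ = 1804.47 + 246.23 = 2050.70 ft.
Total head at well D: h = 2124.86 − 65.52 = 2059.34 ft.
Head difference: h(well E) − h(well D) = 2050.70 − 2059.34 = -8.64 ft.
Hydraulic gradient: i = |Δh| / L = 8.64 / 3232.9 = 0.00267.

i ≈ 0.00267 ft/ft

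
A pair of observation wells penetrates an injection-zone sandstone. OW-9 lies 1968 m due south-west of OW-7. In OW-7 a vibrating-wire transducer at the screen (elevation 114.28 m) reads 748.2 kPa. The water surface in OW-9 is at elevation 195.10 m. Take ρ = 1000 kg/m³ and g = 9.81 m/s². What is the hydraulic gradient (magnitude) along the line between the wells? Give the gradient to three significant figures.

Pressure head at OW-7: ψ = P/(ρg) = 748.2×1000 / (1000 × 9.81) = 76.27 m.
Total head at OW-7: h = z + ψ = 114.28 + 76.27 = 190.55 m.
Total head at OW-9: h = 195.10 m (water level in the piezometer is the total head).
Head difference: h(OW-7) − h(OW-9) = 190.55 − 195.10 = -4.55 m.
Hydraulic gradient: i = |Δh| / L = 4.55 / 1968 = 0.00231.

i ≈ 0.00231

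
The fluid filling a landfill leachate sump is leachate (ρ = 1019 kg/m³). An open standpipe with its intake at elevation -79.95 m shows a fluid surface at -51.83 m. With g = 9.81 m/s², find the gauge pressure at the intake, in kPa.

P ≈ 281 kPa

Pressure head ψ = h − z = -51.83 − (-79.95) = 28.12 m.
P = ρgψ = 1019 × 9.81 × 28.12 = 281098 Pa ≈ 281 kPa.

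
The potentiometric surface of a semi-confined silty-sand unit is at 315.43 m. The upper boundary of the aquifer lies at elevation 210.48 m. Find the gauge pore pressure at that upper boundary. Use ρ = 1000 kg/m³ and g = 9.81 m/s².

Pressure head at the aquifer top: ψ = h − z = 315.43 − 210.48 = 104.95 m.
P = ρgψ = 1000 × 9.81 × 104.95 = 1029560 Pa ≈ 1030 kPa.

P ≈ 1030 kPa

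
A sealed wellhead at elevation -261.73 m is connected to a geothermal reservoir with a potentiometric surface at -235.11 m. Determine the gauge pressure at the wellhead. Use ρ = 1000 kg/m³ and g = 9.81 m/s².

Head above the cap: Δh = -235.11 − (-261.73) = 26.62 m.
P = ρgΔh = 1000 × 9.81 × 26.62 = 261142 Pa ≈ 261 kPa.

P ≈ 261 kPa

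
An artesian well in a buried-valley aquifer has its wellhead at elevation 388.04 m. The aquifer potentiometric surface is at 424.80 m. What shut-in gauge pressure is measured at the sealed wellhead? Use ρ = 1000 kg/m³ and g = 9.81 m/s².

Head above the cap: Δh = 424.80 − 388.04 = 36.76 m.
P = ρgΔh = 1000 × 9.81 × 36.76 = 360616 Pa ≈ 361 kPa.

P ≈ 361 kPa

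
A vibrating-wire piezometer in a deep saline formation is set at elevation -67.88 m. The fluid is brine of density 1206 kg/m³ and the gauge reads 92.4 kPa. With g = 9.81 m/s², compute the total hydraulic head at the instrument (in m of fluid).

ψ = P/(ρg) = 92.4×1000 / (1206 × 9.81) = 7.81 m.
h = z + ψ = -67.88 + 7.81 = -60.07 m.

h ≈ -60.07 m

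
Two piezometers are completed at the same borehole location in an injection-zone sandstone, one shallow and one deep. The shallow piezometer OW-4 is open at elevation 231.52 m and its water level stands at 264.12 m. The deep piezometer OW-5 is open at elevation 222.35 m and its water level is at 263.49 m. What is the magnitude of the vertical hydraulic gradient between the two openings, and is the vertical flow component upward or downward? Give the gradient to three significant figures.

|i_v| ≈ 0.0687; vertical flow is downward

Total head at OW-4: h = 264.12 m (water level in the standpipe).
Total head at OW-5: h = 263.49 m.
Δh = h(OW-4) − h(OW-5) = 264.12 − 263.49 = 0.63 m.
Vertical separation Δz = 231.52 − 222.35 = 9.17 m.
|i_v| = |Δh| / Δz = 0.63 / 9.17 = 0.0687.
Head is higher in the shallow piezometer, so vertical flow is downward (recharge condition).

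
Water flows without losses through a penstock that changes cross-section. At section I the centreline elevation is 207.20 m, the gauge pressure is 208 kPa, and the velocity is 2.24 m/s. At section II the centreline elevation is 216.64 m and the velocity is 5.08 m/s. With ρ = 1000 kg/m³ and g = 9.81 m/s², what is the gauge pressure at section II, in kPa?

Pressure head at I: ψ₁ = P₁/(ρg) = 208×1000 / (1000 × 9.81) = 21.20 m.
Velocity heads: v₁²/2g = 2.24²/19.62 = 0.256 m; v₂²/2g = 5.08²/19.62 = 1.315 m.
Total head H = z₁ + ψ₁ + v₁²/2g = 207.20 + 21.20 + 0.256 = 228.66 m.
ψ₂ = H − z₂ − v₂²/2g = 228.66 − 216.64 − 1.315 = 10.71 m.
P₂ = ρgψ₂ = 1000 × 9.81 × 10.71 ≈ 105 kPa.

P₂ ≈ 105 kPa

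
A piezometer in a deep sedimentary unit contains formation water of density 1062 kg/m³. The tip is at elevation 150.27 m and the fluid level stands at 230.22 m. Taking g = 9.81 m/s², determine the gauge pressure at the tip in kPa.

Pressure head ψ = h − z = 230.22 − 150.27 = 79.95 m.
P = ρgψ = 1062 × 9.81 × 79.95 = 832937 Pa ≈ 833 kPa.

P ≈ 833 kPa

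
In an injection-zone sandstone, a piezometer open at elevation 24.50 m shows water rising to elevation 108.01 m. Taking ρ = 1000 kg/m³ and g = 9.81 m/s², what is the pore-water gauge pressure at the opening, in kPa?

Pressure head ψ = h − z = 108.01 − 24.50 = 83.51 m.
P = ρgψ = 1000 × 9.81 × 83.51 = 819233 Pa ≈ 819 kPa.

P ≈ 819 kPa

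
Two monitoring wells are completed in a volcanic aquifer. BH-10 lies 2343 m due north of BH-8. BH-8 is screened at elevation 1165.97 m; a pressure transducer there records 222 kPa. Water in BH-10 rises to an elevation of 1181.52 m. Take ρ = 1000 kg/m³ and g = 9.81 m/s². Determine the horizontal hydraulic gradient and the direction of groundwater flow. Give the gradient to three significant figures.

Pressure head at BH-8: ψ = P/(ρg) = 222×1000 / (1000 × 9.81) = 22.63 m.
Total head at BH-8: h = z + ψ = 1165.97 + 22.63 = 1188.60 m.
Total head at BH-10: h = 1181.52 m (water level in the piezometer is the total head).
Head difference: h(BH-8) − h(BH-10) = 1188.60 − 1181.52 = 7.08 m.
Hydraulic gradient: i = |Δh| / L = 7.08 / 2343 = 0.00302.
Flow is from higher to lower head: from BH-8 toward BH-10, i.e. toward the north.

i ≈ 0.00302; groundwater flows toward the north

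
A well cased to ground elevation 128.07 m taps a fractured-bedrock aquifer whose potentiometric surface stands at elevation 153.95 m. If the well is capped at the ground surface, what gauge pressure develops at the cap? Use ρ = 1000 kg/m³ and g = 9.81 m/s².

Head above the cap: Δh = 153.95 − 128.07 = 25.88 m.
P = ρgΔh = 1000 × 9.81 × 25.88 = 253883 Pa ≈ 254 kPa.

P ≈ 254 kPa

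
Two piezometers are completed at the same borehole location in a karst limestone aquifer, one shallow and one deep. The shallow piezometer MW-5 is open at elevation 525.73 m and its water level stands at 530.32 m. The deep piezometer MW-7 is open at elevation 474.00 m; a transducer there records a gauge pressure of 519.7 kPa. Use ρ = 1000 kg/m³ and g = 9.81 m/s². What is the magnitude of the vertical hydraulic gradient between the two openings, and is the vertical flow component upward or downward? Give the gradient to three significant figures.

Total head at MW-5: h = 530.32 m (water level in the standpipe).
Pressure head at MW-7: ψ = P/(ρg) = 519.7×1000 / (1000 × 9.81) = 52.98 m.
Total head at MW-7: h = z + ψ = 474.00 + 52.98 = 526.98 m.
Δh = h(MW-5) − h(MW-7) = 530.32 − 526.98 = 3.34 m.
Vertical separation Δz = 525.73 − 474.00 = 51.73 m.
|i_v| = |Δh| / Δz = 3.34 / 51.73 = 0.0646.
Head is higher in the shallow piezometer, so vertical flow is downward (recharge condition).

|i_v| ≈ 0.0646; vertical flow is downward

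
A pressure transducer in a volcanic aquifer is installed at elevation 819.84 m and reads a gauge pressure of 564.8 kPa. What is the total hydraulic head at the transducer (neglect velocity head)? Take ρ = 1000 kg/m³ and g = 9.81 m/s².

h ≈ 877.41 m

ψ = P/(ρg) = 564.8×1000 / (1000 × 9.81) = 57.57 m.
h = z + ψ = 819.84 + 57.57 = 877.41 m.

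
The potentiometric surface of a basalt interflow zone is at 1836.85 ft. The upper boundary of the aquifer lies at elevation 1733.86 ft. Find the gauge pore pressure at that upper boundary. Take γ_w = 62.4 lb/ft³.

Pressure head at the aquifer top: ψ = h − z = 1836.85 − 1733.86 = 102.99 ft.
P = γψ/144 = 62.4 × 102.99 / 144 = 44.6 psi.

P ≈ 44.6 psi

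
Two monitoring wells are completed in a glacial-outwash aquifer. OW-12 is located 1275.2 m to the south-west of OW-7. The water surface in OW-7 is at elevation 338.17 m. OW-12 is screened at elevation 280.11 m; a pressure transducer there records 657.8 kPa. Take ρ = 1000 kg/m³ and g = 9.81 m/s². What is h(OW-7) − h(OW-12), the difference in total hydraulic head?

Δh ≈ -8.99 m

Total head at OW-7: h = 338.17 m (water level in the piezometer is the total head).
Pressure head at OW-12: ψ = P/(ρg) = 657.8×1000 / (1000 × 9.81) = 67.05 m.
Total head at OW-12: h = z + ψ = 280.11 + 67.05 = 347.16 m.
Head difference: h(OW-7) − h(OW-12) = 338.17 − 347.16 = -8.99 m.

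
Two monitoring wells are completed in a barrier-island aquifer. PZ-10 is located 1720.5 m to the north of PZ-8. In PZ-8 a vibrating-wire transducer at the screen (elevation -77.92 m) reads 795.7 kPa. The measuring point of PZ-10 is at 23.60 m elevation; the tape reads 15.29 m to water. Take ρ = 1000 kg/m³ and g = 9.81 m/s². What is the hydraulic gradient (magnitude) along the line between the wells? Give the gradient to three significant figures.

Pressure head at PZ-8: ψ = P/(ρg) = 795.7×1000 / (1000 × 9.81) = 81.11 m.
Total head at PZ-8: h = z + ψ = -77.92 + 81.11 = 3.19 m.
Total head at PZ-10: h = 23.60 − 15.29 = 8.31 m.
Head difference: h(PZ-8) − h(PZ-10) = 3.19 − 8.31 = -5.12 m.
Hydraulic gradient: i = |Δh| / L = 5.12 / 1720.5 = 0.00298.

i ≈ 0.00298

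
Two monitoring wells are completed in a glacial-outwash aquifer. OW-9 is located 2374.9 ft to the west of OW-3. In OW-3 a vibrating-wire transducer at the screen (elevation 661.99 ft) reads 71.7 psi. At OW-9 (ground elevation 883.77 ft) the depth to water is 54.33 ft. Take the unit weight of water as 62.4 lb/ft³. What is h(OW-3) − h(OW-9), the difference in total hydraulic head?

Δh ≈ -1.99 ft

Pressure head at OW-3: ψ = 144·P/γ = 144 × 71.7 / 62.4 = 165.46 ft.
Total head at OW-3: h = z + ψ = 661.99 + 165.46 = 827.45 ft.
Total head at OW-9: h = 883.77 − 54.33 = 829.44 ft.
Head difference: h(OW-3) − h(OW-9) = 827.45 − 829.44 = -1.99 ft.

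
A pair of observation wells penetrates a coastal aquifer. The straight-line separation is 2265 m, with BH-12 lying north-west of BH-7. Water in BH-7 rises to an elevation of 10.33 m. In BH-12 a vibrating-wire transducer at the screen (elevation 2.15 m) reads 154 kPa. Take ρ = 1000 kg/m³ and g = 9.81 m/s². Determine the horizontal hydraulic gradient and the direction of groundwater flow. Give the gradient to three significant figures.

Total head at BH-7: h = 10.33 m (water level in the piezometer is the total head).
Pressure head at BH-12: ψ = P/(ρg) = 154×1000 / (1000 × 9.81) = 15.70 m.
Total head at BH-12: h = z + ψ = 2.15 + 15.70 = 17.85 m.
Head difference: h(BH-7) − h(BH-12) = 10.33 − 17.85 = -7.52 m.
Hydraulic gradient: i = |Δh| / L = 7.52 / 2265 = 0.00332.
Flow is from higher to lower head: from BH-12 toward BH-7, i.e. toward the south-east.

i ≈ 0.00332; groundwater flows toward the south-east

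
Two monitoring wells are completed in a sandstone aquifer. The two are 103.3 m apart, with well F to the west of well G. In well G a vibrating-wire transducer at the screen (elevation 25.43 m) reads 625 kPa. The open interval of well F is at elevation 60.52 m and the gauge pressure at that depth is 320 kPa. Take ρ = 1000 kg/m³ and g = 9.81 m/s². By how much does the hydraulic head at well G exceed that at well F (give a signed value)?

Pressure head at well G: ψ = P/(ρg) = 625×1000 / (1000 × 9.81) = 63.71 m.
Total head at well G: h = z + ψ = 25.43 + 63.71 = 89.14 m.
Pressure head at well F: ψ = P/(ρg) = 320×1000 / (1000 × 9.81) = 32.62 m.
Total head at well F: h = z + ψ = 60.52 + 32.62 = 93.14 m.
Head difference: h(well G) − h(well F) = 89.14 − 93.14 = -4.00 m.

Δh ≈ -4.00 m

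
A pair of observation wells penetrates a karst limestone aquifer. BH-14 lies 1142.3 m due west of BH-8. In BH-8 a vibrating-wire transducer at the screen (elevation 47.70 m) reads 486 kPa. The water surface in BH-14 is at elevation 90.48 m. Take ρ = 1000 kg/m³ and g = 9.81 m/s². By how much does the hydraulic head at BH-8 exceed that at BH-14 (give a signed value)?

Δh ≈ 6.76 m

Pressure head at BH-8: ψ = P/(ρg) = 486×1000 / (1000 × 9.81) = 49.54 m.
Total head at BH-8: h = z + ψ = 47.70 + 49.54 = 97.24 m.
Total head at BH-14: h = 90.48 m (water level in the piezometer is the total head).
Head difference: h(BH-8) − h(BH-14) = 97.24 − 90.48 = 6.76 m.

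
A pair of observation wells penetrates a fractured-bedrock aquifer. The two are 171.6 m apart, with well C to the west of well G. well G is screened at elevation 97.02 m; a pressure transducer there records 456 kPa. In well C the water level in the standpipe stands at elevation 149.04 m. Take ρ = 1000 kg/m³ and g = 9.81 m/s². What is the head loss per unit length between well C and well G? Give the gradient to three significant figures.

Pressure head at well G: ψ = P/(ρg) = 456×1000 / (1000 × 9.81) = 46.48 m.
Total head at well G: h = z + ψ = 97.02 + 46.48 = 143.50 m.
Total head at well C: h = 149.04 m (water level in the piezometer is the total head).
Head difference: h(well G) − h(well C) = 143.50 − 149.04 = -5.54 m.
Hydraulic gradient: i = |Δh| / L = 5.54 / 171.6 = 0.0323.

i ≈ 0.0323 m/m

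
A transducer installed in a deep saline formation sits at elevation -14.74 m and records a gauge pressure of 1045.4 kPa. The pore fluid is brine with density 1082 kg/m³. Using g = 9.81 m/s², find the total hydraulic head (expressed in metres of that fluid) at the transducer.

ψ = P/(ρg) = 1045.4×1000 / (1082 × 9.81) = 98.49 m.
h = z + ψ = -14.74 + 98.49 = 83.75 m.

h ≈ 83.75 m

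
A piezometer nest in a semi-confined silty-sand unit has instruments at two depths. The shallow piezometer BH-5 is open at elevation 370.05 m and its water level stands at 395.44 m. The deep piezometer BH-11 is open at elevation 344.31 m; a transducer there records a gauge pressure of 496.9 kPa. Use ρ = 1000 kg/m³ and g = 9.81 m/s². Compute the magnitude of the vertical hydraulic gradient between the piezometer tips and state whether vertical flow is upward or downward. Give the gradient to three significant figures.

|i_v| ≈ 0.0186; vertical flow is downward

Total head at BH-5: h = 395.44 m (water level in the standpipe).
Pressure head at BH-11: ψ = P/(ρg) = 496.9×1000 / (1000 × 9.81) = 50.65 m.
Total head at BH-11: h = z + ψ = 344.31 + 50.65 = 394.96 m.
Δh = h(BH-5) − h(BH-11) = 395.44 − 394.96 = 0.48 m.
Vertical separation Δz = 370.05 − 344.31 = 25.74 m.
|i_v| = |Δh| / Δz = 0.48 / 25.74 = 0.0186.
Head is higher in the shallow piezometer, so vertical flow is downward (recharge condition).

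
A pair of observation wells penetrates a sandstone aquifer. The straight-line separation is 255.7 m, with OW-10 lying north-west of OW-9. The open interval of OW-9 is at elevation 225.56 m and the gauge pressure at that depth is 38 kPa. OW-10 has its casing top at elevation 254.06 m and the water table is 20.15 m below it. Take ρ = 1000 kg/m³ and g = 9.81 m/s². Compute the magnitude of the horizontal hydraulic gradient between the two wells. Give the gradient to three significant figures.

Pressure head at OW-9: ψ = P/(ρg) = 38×1000 / (1000 × 9.81) = 3.87 m.
Total head at OW-9: h = z + ψ = 225.56 + 3.87 = 229.43 m.
Total head at OW-10: h = 254.06 − 20.15 = 233.91 m.
Head difference: h(OW-9) − h(OW-10) = 229.43 − 233.91 = -4.48 m.
Hydraulic gradient: i = |Δh| / L = 4.48 / 255.7 = 0.0175.

i ≈ 0.0175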